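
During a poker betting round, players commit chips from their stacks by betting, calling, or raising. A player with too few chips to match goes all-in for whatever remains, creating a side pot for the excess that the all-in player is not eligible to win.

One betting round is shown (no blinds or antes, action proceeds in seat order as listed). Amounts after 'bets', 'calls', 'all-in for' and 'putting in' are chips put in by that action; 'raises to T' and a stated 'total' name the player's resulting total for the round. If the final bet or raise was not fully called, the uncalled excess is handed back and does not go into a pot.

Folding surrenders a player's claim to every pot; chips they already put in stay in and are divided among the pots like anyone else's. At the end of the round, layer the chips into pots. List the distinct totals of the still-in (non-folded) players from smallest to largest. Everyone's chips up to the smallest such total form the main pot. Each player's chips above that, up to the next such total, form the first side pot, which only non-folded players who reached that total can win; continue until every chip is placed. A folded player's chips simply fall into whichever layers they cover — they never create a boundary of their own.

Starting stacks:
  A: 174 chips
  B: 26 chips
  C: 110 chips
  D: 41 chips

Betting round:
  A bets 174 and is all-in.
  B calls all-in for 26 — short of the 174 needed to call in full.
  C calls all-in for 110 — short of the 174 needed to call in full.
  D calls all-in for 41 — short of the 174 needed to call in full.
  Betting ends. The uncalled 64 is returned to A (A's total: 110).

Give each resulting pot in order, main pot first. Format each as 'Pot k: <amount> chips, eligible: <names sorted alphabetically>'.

Pot 1: 104 chips, eligible: A, B, C, D
Pot 2: 45 chips, eligible: A, C, D
Pot 3: 138 chips, eligible: A, C

Derivation:
Contributions (after 64 returned to A): A=110, B=26, C=110, D=41
Pot levels (distinct totals of non-folded players): 26, 41, 110
Layer 1-26: 26 each from A, B, C, D = 26*4 = 104 chips; eligible A, B, C, D
Layer 27-41: 15 each from A, C, D = 15*3 = 45 chips; eligible A, C, D
Layer 42-110: 69 each from A, C = 69*2 = 138 chips; eligible A, C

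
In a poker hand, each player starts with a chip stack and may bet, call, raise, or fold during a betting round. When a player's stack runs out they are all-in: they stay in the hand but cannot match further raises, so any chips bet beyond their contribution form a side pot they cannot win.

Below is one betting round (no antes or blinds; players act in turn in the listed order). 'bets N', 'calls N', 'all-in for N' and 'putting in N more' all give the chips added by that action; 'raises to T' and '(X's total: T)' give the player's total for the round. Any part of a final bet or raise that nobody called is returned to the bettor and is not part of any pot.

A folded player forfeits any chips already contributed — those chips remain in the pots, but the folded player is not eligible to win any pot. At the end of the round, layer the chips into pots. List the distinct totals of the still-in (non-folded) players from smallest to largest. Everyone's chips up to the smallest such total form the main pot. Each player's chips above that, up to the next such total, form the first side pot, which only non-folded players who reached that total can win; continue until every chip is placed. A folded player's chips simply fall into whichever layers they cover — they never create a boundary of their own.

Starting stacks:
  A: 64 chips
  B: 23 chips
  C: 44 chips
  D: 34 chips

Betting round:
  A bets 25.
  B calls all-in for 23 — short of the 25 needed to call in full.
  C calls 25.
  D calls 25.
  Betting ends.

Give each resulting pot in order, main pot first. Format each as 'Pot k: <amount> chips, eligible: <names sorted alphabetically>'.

Pot 1: 92 chips, eligible: A, B, C, D
Pot 2: 6 chips, eligible: A, C, D

Derivation:
Contributions: A=25, B=23, C=25, D=25
Pot levels (distinct totals of non-folded players): 23, 25
Layer 1-23: 23 each from A, B, C, D = 23*4 = 92 chips; eligible A, B, C, D
Layer 24-25: 2 each from A, C, D = 2*3 = 6 chips; eligible A, C, D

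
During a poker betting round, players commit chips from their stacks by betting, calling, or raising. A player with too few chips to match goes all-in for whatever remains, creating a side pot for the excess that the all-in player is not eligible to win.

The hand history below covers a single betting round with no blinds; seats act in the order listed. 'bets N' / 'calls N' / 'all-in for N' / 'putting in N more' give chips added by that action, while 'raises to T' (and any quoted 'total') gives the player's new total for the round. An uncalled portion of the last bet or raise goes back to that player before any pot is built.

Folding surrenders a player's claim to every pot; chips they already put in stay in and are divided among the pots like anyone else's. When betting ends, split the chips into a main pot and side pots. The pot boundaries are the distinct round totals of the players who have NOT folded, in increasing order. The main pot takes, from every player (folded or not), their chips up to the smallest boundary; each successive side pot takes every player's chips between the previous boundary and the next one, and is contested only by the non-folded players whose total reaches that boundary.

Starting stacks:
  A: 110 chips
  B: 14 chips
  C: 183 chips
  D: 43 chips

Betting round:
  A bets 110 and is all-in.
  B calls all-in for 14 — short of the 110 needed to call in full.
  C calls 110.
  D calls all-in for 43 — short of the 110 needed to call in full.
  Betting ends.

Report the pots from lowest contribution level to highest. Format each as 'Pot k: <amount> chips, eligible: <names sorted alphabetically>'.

Pot 1: 56 chips, eligible: A, B, C, D
Pot 2: 87 chips, eligible: A, C, D
Pot 3: 134 chips, eligible: A, C

Derivation:
Contributions: A=110, B=14, C=110, D=43
Pot levels (distinct totals of non-folded players): 14, 43, 110
Layer 1-14: 14 each from A, B, C, D = 14*4 = 56 chips; eligible A, B, C, D
Layer 15-43: 29 each from A, C, D = 29*3 = 87 chips; eligible A, C, D
Layer 44-110: 67 each from A, C = 67*2 = 134 chips; eligible A, C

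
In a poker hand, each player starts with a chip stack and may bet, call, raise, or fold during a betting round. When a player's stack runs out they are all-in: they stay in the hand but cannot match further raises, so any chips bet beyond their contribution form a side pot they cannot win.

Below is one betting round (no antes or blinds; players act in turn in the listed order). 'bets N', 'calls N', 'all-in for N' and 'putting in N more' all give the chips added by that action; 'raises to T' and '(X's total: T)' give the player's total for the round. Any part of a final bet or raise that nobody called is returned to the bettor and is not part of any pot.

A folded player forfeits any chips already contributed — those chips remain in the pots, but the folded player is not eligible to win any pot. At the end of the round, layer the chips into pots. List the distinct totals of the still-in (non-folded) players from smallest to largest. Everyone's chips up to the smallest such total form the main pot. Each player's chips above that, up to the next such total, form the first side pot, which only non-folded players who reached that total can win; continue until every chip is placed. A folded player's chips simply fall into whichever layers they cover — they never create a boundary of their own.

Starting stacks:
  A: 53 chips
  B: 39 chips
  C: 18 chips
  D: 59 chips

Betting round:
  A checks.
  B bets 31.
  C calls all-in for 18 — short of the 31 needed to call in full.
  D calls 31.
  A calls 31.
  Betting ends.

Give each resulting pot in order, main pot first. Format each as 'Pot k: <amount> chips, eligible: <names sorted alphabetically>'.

Contributions: A=31, B=31, C=18, D=31
Pot levels (distinct totals of non-folded players): 18, 31
Layer 1-18: 18 each from A, B, C, D = 18*4 = 72 chips; eligible A, B, C, D
Layer 19-31: 13 each from A, B, D = 13*3 = 39 chips; eligible A, B, D

Pot 1: 72 chips, eligible: A, B, C, D
Pot 2: 39 chips, eligible: A, B, D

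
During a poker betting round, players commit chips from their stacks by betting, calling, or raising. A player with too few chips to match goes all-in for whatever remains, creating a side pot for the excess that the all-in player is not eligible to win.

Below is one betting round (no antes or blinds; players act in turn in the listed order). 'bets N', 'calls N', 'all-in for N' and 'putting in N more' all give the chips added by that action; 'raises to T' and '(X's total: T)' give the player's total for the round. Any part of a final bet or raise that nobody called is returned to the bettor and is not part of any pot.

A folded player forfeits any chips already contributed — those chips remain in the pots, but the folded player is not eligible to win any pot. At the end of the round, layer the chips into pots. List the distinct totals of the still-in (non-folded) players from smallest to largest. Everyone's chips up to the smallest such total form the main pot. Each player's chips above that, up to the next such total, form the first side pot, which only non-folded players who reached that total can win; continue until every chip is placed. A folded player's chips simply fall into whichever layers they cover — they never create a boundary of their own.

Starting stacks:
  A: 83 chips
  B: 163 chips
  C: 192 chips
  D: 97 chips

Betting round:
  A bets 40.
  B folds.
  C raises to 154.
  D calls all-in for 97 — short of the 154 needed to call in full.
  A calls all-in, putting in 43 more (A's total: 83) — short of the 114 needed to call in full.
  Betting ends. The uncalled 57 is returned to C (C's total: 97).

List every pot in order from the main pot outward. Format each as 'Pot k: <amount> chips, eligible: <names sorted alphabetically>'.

Contributions (after 57 returned to C): A=83, C=97, D=97
Folded: B
Pot levels (distinct totals of non-folded players): 83, 97
Layer 1-83: 83 each from A, C, D = 83*3 = 249 chips; eligible A, C, D
Layer 84-97: 14 each from C, D = 14*2 = 28 chips; eligible C, D

Pot 1: 249 chips, eligible: A, C, D
Pot 2: 28 chips, eligible: C, D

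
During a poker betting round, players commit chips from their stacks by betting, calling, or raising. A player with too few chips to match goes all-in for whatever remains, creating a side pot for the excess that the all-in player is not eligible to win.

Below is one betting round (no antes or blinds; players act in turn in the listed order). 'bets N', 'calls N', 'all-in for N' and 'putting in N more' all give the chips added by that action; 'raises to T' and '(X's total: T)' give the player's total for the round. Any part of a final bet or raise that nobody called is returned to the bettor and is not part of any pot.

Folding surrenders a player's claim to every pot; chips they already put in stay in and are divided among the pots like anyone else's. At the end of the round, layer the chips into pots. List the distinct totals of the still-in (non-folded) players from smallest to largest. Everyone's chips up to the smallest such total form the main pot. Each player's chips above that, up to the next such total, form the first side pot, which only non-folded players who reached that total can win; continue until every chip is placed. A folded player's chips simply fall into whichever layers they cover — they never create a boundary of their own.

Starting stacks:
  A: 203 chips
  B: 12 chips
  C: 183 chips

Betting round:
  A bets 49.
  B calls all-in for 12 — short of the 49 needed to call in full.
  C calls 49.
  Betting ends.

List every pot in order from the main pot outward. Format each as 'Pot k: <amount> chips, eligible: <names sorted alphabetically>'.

Contributions: A=49, B=12, C=49
Pot levels (distinct totals of non-folded players): 12, 49
Layer 1-12: 12 each from A, B, C = 12*3 = 36 chips; eligible A, B, C
Layer 13-49: 37 each from A, C = 37*2 = 74 chips; eligible A, C

Pot 1: 36 chips, eligible: A, B, C
Pot 2: 74 chips, eligible: A, C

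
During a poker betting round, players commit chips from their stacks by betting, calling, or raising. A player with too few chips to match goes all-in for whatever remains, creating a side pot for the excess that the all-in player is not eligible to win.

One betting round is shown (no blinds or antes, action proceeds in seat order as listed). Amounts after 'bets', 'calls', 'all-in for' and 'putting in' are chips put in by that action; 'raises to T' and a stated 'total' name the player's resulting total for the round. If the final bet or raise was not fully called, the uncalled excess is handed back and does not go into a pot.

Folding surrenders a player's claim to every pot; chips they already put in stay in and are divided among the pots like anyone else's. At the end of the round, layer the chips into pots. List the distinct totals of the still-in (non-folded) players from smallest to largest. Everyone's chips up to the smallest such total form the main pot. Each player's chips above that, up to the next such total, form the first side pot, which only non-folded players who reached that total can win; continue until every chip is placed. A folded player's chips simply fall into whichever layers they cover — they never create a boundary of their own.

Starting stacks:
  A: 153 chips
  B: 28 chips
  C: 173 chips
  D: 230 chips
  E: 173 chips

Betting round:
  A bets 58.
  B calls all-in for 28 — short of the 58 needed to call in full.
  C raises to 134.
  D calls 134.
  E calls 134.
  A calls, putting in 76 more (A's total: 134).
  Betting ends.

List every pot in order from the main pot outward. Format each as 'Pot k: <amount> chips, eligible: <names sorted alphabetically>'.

Pot 1: 140 chips, eligible: A, B, C, D, E
Pot 2: 424 chips, eligible: A, C, D, E

Derivation:
Contributions: A=134, B=28, C=134, D=134, E=134
Pot levels (distinct totals of non-folded players): 28, 134
Layer 1-28: 28 each from A, B, C, D, E = 28*5 = 140 chips; eligible A, B, C, D, E
Layer 29-134: 106 each from A, C, D, E = 106*4 = 424 chips; eligible A, C, D, E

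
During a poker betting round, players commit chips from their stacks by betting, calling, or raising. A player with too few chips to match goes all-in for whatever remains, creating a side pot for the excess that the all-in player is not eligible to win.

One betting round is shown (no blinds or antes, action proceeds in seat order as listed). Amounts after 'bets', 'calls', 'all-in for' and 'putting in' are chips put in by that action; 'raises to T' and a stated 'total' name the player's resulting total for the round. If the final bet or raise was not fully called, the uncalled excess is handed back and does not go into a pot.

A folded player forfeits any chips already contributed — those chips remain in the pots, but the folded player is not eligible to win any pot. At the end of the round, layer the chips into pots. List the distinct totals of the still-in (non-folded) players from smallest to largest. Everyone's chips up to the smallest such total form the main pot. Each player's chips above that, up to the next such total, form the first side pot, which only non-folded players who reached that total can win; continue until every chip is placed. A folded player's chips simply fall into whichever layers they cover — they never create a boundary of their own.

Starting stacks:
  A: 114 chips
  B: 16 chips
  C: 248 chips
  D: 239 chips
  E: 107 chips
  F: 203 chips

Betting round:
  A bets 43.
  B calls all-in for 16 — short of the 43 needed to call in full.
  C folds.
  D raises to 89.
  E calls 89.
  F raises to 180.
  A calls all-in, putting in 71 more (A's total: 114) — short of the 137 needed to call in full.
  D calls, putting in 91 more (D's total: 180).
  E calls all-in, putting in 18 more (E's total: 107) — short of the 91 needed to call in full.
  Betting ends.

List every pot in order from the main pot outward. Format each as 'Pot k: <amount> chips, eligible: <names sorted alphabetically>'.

Contributions: A=114, B=16, D=180, E=107, F=180
Folded: C
Pot levels (distinct totals of non-folded players): 16, 107, 114, 180
Layer 1-16: 16 each from A, B, D, E, F = 16*5 = 80 chips; eligible A, B, D, E, F
Layer 17-107: 91 each from A, D, E, F = 91*4 = 364 chips; eligible A, D, E, F
Layer 108-114: 7 each from A, D, F = 7*3 = 21 chips; eligible A, D, F
Layer 115-180: 66 each from D, F = 66*2 = 132 chips; eligible D, F

Pot 1: 80 chips, eligible: A, B, D, E, F
Pot 2: 364 chips, eligible: A, D, E, F
Pot 3: 21 chips, eligible: A, D, F
Pot 4: 132 chips, eligible: D, F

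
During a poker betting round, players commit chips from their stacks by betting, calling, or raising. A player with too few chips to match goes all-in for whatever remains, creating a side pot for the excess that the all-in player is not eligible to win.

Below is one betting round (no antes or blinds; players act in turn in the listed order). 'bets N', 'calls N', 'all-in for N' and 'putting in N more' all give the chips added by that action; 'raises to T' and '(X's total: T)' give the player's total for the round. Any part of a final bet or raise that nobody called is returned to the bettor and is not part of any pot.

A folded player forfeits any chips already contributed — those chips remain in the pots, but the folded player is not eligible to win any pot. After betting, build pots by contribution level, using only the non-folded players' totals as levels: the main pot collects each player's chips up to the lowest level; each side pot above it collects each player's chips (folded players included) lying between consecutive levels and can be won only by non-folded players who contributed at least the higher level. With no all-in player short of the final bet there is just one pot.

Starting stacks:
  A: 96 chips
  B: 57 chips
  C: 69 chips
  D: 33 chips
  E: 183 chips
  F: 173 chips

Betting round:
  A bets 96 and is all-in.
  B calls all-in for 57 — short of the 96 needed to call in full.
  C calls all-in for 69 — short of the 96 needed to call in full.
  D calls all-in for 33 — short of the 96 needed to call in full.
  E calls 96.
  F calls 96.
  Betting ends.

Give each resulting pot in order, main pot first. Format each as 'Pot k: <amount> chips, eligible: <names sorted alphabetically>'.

Pot 1: 198 chips, eligible: A, B, C, D, E, F
Pot 2: 120 chips, eligible: A, B, C, E, F
Pot 3: 48 chips, eligible: A, C, E, F
Pot 4: 81 chips, eligible: A, E, F

Derivation:
Contributions: A=96, B=57, C=69, D=33, E=96, F=96
Pot levels (distinct totals of non-folded players): 33, 57, 69, 96
Layer 1-33: 33 each from A, B, C, D, E, F = 33*6 = 198 chips; eligible A, B, C, D, E, F
Layer 34-57: 24 each from A, B, C, E, F = 24*5 = 120 chips; eligible A, B, C, E, F
Layer 58-69: 12 each from A, C, E, F = 12*4 = 48 chips; eligible A, C, E, F
Layer 70-96: 27 each from A, E, F = 27*3 = 81 chips; eligible A, E, F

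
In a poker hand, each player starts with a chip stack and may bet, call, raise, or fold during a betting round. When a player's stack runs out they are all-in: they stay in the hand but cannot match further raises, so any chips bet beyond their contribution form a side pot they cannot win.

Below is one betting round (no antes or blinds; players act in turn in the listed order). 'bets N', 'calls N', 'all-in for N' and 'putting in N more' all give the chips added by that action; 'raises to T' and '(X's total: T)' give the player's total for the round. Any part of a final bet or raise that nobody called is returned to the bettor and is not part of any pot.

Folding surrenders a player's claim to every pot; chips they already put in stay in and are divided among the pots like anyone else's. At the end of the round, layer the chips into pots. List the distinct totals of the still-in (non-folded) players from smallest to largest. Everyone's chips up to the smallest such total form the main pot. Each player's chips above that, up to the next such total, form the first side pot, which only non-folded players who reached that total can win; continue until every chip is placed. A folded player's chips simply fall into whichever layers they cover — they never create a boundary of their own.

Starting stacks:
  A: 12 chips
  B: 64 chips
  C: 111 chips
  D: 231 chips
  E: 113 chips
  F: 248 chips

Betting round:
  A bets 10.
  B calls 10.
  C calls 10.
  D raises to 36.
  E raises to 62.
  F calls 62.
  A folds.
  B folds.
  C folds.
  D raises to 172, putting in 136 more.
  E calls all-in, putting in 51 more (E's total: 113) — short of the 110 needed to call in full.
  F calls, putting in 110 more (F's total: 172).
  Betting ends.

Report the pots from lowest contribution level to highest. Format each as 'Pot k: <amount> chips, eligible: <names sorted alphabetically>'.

Contributions: A=10, B=10, C=10, D=172, E=113, F=172
Folded: A, B, C
Pot levels (distinct totals of non-folded players): 113, 172
Layer 1-113: A 10 + B 10 + C 10 + D 113 + E 113 + F 113 = 369 chips; eligible D, E, F
Layer 114-172: 59 each from D, F = 59*2 = 118 chips; eligible D, F

Pot 1: 369 chips, eligible: D, E, F
Pot 2: 118 chips, eligible: D, F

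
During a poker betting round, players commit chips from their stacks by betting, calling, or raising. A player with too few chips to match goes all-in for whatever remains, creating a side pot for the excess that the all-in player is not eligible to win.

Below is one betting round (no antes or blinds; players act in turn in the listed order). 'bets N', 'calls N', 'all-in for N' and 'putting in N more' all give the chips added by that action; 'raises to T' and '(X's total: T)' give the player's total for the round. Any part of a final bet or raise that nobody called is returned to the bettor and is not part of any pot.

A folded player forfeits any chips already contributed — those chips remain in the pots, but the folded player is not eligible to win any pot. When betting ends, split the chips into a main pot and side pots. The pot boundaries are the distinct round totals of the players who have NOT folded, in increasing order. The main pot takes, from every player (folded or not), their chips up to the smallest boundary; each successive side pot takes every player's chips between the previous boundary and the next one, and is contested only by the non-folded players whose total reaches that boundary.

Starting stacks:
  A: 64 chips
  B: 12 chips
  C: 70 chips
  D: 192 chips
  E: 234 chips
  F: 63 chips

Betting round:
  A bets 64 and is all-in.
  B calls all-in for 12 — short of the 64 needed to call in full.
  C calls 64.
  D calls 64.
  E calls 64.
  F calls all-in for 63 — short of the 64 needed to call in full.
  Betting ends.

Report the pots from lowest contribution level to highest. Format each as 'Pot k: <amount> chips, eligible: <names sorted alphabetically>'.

Pot 1: 72 chips, eligible: A, B, C, D, E, F
Pot 2: 255 chips, eligible: A, C, D, E, F
Pot 3: 4 chips, eligible: A, C, D, E

Derivation:
Contributions: A=64, B=12, C=64, D=64, E=64, F=63
Pot levels (distinct totals of non-folded players): 12, 63, 64
Layer 1-12: 12 each from A, B, C, D, E, F = 12*6 = 72 chips; eligible A, B, C, D, E, F
Layer 13-63: 51 each from A, C, D, E, F = 51*5 = 255 chips; eligible A, C, D, E, F
Layer 64-64: 1 each from A, C, D, E = 1*4 = 4 chips; eligible A, C, D, E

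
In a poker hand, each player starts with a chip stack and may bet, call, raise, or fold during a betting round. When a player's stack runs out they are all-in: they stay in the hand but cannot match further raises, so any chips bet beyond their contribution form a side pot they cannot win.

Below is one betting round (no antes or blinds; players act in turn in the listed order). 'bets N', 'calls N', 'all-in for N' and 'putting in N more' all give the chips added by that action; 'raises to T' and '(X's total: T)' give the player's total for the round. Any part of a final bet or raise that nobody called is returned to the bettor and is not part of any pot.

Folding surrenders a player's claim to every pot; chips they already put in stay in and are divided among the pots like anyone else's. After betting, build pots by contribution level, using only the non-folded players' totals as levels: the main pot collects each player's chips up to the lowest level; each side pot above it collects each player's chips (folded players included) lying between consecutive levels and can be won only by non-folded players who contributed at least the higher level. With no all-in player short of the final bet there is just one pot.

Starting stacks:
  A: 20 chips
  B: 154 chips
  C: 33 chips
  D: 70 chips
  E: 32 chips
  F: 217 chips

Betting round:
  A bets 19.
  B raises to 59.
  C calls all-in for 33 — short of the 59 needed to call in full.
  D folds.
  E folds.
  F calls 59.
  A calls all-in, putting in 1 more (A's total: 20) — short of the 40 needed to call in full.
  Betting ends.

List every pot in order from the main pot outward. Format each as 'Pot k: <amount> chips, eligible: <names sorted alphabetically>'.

Contributions: A=20, B=59, C=33, F=59
Folded: D, E
Pot levels (distinct totals of non-folded players): 20, 33, 59
Layer 1-20: 20 each from A, B, C, F = 20*4 = 80 chips; eligible A, B, C, F
Layer 21-33: 13 each from B, C, F = 13*3 = 39 chips; eligible B, C, F
Layer 34-59: 26 each from B, F = 26*2 = 52 chips; eligible B, F

Pot 1: 80 chips, eligible: A, B, C, F
Pot 2: 39 chips, eligible: B, C, F
Pot 3: 52 chips, eligible: B, F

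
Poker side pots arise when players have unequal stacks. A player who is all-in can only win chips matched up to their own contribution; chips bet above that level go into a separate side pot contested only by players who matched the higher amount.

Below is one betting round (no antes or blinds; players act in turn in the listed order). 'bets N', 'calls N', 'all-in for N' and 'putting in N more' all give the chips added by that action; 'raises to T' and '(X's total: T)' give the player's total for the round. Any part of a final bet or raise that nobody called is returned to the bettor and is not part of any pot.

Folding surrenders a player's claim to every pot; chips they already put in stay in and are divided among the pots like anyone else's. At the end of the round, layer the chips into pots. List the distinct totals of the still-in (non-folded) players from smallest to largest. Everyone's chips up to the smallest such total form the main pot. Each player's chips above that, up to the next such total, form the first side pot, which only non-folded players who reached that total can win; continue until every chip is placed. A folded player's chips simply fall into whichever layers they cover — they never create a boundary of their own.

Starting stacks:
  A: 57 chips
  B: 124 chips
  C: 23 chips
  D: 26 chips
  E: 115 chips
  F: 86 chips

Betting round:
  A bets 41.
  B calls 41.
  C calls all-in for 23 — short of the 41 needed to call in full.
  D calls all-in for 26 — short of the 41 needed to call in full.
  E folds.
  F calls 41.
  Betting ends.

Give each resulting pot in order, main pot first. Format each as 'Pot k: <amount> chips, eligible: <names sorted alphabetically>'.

Pot 1: 115 chips, eligible: A, B, C, D, F
Pot 2: 12 chips, eligible: A, B, D, F
Pot 3: 45 chips, eligible: A, B, F

Derivation:
Contributions: A=41, B=41, C=23, D=26, F=41
Folded: E
Pot levels (distinct totals of non-folded players): 23, 26, 41
Layer 1-23: 23 each from A, B, C, D, F = 23*5 = 115 chips; eligible A, B, C, D, F
Layer 24-26: 3 each from A, B, D, F = 3*4 = 12 chips; eligible A, B, D, F
Layer 27-41: 15 each from A, B, F = 15*3 = 45 chips; eligible A, B, F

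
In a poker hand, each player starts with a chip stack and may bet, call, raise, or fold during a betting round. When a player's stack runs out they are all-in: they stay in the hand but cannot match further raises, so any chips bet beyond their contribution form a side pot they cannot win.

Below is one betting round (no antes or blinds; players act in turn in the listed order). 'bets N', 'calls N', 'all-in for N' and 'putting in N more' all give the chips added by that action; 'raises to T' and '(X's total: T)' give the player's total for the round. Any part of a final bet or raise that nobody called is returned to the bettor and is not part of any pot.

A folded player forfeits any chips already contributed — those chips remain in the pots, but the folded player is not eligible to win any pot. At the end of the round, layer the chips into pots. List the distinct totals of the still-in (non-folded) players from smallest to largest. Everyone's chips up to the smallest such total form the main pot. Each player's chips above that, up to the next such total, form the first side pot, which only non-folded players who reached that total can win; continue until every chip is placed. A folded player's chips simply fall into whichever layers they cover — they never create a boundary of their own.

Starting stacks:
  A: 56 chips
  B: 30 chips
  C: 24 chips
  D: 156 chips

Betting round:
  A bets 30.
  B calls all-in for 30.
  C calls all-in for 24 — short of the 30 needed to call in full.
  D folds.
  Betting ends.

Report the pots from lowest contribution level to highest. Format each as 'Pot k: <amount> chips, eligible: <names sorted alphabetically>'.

Contributions: A=30, B=30, C=24
Folded: D
Pot levels (distinct totals of non-folded players): 24, 30
Layer 1-24: 24 each from A, B, C = 24*3 = 72 chips; eligible A, B, C
Layer 25-30: 6 each from A, B = 6*2 = 12 chips; eligible A, B

Pot 1: 72 chips, eligible: A, B, C
Pot 2: 12 chips, eligible: A, B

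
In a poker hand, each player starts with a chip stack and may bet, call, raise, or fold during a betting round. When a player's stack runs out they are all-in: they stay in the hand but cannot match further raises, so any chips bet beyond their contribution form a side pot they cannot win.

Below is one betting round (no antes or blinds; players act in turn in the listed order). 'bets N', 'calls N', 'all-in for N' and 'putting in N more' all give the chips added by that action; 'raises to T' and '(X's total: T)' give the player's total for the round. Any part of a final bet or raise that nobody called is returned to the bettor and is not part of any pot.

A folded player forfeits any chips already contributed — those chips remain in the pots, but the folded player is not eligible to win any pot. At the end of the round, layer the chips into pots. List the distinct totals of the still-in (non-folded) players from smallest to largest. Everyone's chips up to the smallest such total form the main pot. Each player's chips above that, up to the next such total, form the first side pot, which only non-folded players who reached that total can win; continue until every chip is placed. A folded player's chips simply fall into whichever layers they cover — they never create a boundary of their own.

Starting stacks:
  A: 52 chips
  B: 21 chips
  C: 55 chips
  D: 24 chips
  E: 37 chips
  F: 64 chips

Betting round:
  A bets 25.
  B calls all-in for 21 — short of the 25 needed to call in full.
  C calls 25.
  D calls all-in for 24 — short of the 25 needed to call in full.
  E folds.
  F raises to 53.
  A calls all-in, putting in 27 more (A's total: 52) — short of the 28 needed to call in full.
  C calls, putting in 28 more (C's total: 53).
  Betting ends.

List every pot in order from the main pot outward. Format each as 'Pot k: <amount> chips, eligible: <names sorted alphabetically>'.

Pot 1: 105 chips, eligible: A, B, C, D, F
Pot 2: 12 chips, eligible: A, C, D, F
Pot 3: 84 chips, eligible: A, C, F
Pot 4: 2 chips, eligible: C, F

Derivation:
Contributions: A=52, B=21, C=53, D=24, F=53
Folded: E
Pot levels (distinct totals of non-folded players): 21, 24, 52, 53
Layer 1-21: 21 each from A, B, C, D, F = 21*5 = 105 chips; eligible A, B, C, D, F
Layer 22-24: 3 each from A, C, D, F = 3*4 = 12 chips; eligible A, C, D, F
Layer 25-52: 28 each from A, C, F = 28*3 = 84 chips; eligible A, C, F
Layer 53-53: 1 each from C, F = 1*2 = 2 chips; eligible C, F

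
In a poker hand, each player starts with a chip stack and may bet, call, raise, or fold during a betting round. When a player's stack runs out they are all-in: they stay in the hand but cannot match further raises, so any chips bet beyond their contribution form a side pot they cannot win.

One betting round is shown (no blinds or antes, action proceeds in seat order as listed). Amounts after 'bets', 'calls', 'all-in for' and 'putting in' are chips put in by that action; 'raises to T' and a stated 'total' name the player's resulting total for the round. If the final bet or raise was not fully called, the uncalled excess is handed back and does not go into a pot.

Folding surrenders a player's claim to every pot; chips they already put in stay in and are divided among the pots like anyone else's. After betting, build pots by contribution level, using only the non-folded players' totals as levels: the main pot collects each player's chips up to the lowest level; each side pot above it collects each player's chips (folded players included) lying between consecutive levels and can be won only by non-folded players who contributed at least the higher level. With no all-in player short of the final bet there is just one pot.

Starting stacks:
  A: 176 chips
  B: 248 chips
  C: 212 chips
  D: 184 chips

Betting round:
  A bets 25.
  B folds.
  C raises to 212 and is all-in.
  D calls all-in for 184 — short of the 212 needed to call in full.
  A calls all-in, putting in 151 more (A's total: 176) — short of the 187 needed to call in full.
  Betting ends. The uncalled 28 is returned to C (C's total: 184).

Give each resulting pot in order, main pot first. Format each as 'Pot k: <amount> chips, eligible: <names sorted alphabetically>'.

Contributions (after 28 returned to C): A=176, C=184, D=184
Folded: B
Pot levels (distinct totals of non-folded players): 176, 184
Layer 1-176: 176 each from A, C, D = 176*3 = 528 chips; eligible A, C, D
Layer 177-184: 8 each from C, D = 8*2 = 16 chips; eligible C, D

Pot 1: 528 chips, eligible: A, C, D
Pot 2: 16 chips, eligible: C, D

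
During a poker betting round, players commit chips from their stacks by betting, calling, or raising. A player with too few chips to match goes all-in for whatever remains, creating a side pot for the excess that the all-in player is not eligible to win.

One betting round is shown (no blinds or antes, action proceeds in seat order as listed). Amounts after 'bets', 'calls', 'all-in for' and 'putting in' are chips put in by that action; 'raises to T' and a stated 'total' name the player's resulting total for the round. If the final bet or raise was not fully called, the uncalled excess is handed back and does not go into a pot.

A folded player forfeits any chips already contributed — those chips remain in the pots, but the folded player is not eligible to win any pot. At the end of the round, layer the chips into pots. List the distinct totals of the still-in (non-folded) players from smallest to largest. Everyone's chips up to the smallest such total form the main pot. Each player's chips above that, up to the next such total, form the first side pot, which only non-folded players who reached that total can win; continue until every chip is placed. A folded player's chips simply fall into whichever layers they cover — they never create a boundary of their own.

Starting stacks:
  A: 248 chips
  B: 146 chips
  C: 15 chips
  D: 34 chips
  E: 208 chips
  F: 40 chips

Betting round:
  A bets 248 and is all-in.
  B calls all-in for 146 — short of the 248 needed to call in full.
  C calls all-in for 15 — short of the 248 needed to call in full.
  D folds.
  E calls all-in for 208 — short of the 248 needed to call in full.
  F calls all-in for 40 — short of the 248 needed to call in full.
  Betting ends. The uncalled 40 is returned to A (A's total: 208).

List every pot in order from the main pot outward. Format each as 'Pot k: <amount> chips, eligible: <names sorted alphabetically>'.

Pot 1: 75 chips, eligible: A, B, C, E, F
Pot 2: 100 chips, eligible: A, B, E, F
Pot 3: 318 chips, eligible: A, B, E
Pot 4: 124 chips, eligible: A, E

Derivation:
Contributions (after 40 returned to A): A=208, B=146, C=15, E=208, F=40
Folded: D
Pot levels (distinct totals of non-folded players): 15, 40, 146, 208
Layer 1-15: 15 each from A, B, C, E, F = 15*5 = 75 chips; eligible A, B, C, E, F
Layer 16-40: 25 each from A, B, E, F = 25*4 = 100 chips; eligible A, B, E, F
Layer 41-146: 106 each from A, B, E = 106*3 = 318 chips; eligible A, B, E
Layer 147-208: 62 each from A, E = 62*2 = 124 chips; eligible A, E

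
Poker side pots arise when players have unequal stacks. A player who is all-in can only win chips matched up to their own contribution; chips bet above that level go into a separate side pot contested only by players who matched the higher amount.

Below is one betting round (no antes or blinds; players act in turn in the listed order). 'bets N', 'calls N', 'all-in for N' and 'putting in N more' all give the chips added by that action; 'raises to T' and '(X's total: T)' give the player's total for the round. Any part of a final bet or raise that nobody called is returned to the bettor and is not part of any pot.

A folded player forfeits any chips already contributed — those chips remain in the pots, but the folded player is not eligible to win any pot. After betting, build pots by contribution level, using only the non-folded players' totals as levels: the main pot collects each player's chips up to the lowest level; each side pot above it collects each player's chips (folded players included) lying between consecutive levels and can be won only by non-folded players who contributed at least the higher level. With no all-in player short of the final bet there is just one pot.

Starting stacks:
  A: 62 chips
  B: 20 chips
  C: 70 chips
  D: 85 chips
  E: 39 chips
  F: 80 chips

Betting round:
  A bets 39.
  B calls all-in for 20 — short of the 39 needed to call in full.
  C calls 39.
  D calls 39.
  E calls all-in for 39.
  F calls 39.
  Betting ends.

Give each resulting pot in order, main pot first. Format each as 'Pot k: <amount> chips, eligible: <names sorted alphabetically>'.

Contributions: A=39, B=20, C=39, D=39, E=39, F=39
Pot levels (distinct totals of non-folded players): 20, 39
Layer 1-20: 20 each from A, B, C, D, E, F = 20*6 = 120 chips; eligible A, B, C, D, E, F
Layer 21-39: 19 each from A, C, D, E, F = 19*5 = 95 chips; eligible A, C, D, E, F

Pot 1: 120 chips, eligible: A, B, C, D, E, F
Pot 2: 95 chips, eligible: A, C, D, E, F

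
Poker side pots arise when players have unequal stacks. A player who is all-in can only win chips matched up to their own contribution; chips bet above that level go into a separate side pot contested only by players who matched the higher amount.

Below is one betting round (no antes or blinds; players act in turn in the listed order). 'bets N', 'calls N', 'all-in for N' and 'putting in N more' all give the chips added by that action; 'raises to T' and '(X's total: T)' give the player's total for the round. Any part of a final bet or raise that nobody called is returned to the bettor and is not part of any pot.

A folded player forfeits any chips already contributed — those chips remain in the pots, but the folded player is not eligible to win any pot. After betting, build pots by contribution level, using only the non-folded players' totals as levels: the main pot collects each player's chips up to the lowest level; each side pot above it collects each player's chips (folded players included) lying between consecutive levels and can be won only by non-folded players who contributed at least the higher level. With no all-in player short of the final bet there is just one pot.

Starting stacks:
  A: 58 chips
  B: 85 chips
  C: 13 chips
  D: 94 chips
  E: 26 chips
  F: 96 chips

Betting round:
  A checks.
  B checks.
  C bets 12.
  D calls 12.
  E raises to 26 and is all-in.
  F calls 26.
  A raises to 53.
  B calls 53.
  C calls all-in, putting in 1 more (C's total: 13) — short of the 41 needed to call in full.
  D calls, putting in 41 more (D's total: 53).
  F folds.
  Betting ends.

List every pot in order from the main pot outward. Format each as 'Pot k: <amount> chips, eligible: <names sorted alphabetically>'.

Contributions: A=53, B=53, C=13, D=53, E=26, F=26
Folded: F
Pot levels (distinct totals of non-folded players): 13, 26, 53
Layer 1-13: 13 each from A, B, C, D, E, F = 13*6 = 78 chips; eligible A, B, C, D, E
Layer 14-26: 13 each from A, B, D, E, F = 13*5 = 65 chips; eligible A, B, D, E
Layer 27-53: 27 each from A, B, D = 27*3 = 81 chips; eligible A, B, D

Pot 1: 78 chips, eligible: A, B, C, D, E
Pot 2: 65 chips, eligible: A, B, D, E
Pot 3: 81 chips, eligible: A, B, D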